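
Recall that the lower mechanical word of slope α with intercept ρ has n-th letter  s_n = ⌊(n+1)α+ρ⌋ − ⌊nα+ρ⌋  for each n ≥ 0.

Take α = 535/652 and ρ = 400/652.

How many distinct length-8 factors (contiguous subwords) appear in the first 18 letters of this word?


9

t_n = ⌊(n·535+400)/652⌋ for n = 0 … 18:
  n=0…9: ⌊400/652⌋=0 ⌊935/652⌋=1 ⌊1470/652⌋=2 ⌊2005/652⌋=3 ⌊2540/652⌋=3 ⌊3075/652⌋=4 ⌊3610/652⌋=5 ⌊4145/652⌋=6 ⌊4680/652⌋=7 ⌊5215/652⌋=7
  n=10…18: ⌊5750/652⌋=8 ⌊6285/652⌋=9 ⌊6820/652⌋=10 ⌊7355/652⌋=11 ⌊7890/652⌋=12 ⌊8425/652⌋=12 ⌊8960/652⌋=13 ⌊9495/652⌋=14 ⌊10030/652⌋=15
s_n = t_(n+1) − t_n for n = 0 … 17 gives
prefix = 111011110111110111
slide a length-8 window over [0..7] … [10..17] (11 windows); first occurrence of each distinct factor:
  [  0..  7] 11101111
  [  1..  8] 11011110
  [  2..  9] 10111101
  [  3.. 10] 01111011
  [  4.. 11] 11110111
  [  6.. 13] 11011111
  [  7.. 14] 10111110
  [  8.. 15] 01111101
  [  9.. 16] 11111011
  (the other 2 windows repeat one of these)
distinct factors: {01111011, 01111101, 10111101, 10111110, 11011110, 11011111, 11101111, 11110111, 11111011}
count = 9  (Sturmian bound for length 8 is 9)


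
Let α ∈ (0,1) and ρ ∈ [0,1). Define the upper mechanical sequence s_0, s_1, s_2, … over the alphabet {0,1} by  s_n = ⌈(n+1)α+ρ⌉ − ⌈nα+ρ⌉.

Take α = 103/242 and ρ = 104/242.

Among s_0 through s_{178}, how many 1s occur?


76

#1s = Σ_{n=0}^{178} s_n = Σ_{n=0}^{178} (⌈(n+1)α+ρ⌉ − ⌈nα+ρ⌉)
the sum telescopes: every ⌈nα+ρ⌉ with 0 < n < 179 appears once with + and once with −, leaving ⌈179α+ρ⌉ − ⌈0·α+ρ⌉
179α + ρ = (179·103 + 104) / 242 = 18541/242
ρ = 104/242
⌈18541/242⌉ = 77,  ⌈104/242⌉ = 1
#1s = 77 − 1 = 76


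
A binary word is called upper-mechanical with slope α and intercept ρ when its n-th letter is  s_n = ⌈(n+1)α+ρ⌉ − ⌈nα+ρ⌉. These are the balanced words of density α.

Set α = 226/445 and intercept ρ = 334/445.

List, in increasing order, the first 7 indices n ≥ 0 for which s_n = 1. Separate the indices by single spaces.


n=0: ⌈560/445⌉−⌈334/445⌉ = 2−1 = 1  ← one
n=1: ⌈786/445⌉−⌈560/445⌉ = 2−2 = 0
n=2: ⌈1012/445⌉−⌈786/445⌉ = 3−2 = 1  ← one
n=3: ⌈1238/445⌉−⌈1012/445⌉ = 3−3 = 0
n=4: ⌈1464/445⌉−⌈1238/445⌉ = 4−3 = 1  ← one
n=5: ⌈1690/445⌉−⌈1464/445⌉ = 4−4 = 0
n=6: ⌈1916/445⌉−⌈1690/445⌉ = 5−4 = 1  ← one
n=7: ⌈2142/445⌉−⌈1916/445⌉ = 5−5 = 0
n=8: ⌈2368/445⌉−⌈2142/445⌉ = 6−5 = 1  ← one
n=9: ⌈2594/445⌉−⌈2368/445⌉ = 6−6 = 0
n=10: ⌈2820/445⌉−⌈2594/445⌉ = 7−6 = 1  ← one
n=11: ⌈3046/445⌉−⌈2820/445⌉ = 7−7 = 0
n=12: ⌈3272/445⌉−⌈3046/445⌉ = 8−7 = 1  ← one
positions of the first 7 ones: 0 2 4 6 8 10 12

0 2 4 6 8 10 12


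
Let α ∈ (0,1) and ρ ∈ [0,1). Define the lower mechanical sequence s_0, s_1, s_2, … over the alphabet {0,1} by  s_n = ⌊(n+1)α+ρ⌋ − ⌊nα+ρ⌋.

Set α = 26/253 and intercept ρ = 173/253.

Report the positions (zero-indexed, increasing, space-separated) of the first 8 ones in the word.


3 12 22 32 41 51 61 71

n=0: ⌊199/253⌋−⌊173/253⌋ = 0−0 = 0
n=1: ⌊225/253⌋−⌊199/253⌋ = 0−0 = 0
  …
n=3: ⌊277/253⌋−⌊251/253⌋ = 1−0 = 1  ← one
n=4: ⌊303/253⌋−⌊277/253⌋ = 1−1 = 0
n=5: ⌊329/253⌋−⌊303/253⌋ = 1−1 = 0
  …
n=12: ⌊511/253⌋−⌊485/253⌋ = 2−1 = 1  ← one
n=13: ⌊537/253⌋−⌊511/253⌋ = 2−2 = 0
n=14: ⌊563/253⌋−⌊537/253⌋ = 2−2 = 0
  …
n=22: ⌊771/253⌋−⌊745/253⌋ = 3−2 = 1  ← one
n=23: ⌊797/253⌋−⌊771/253⌋ = 3−3 = 0
n=24: ⌊823/253⌋−⌊797/253⌋ = 3−3 = 0
  …
n=32: ⌊1031/253⌋−⌊1005/253⌋ = 4−3 = 1  ← one
n=33: ⌊1057/253⌋−⌊1031/253⌋ = 4−4 = 0
n=34: ⌊1083/253⌋−⌊1057/253⌋ = 4−4 = 0
  …
n=41: ⌊1265/253⌋−⌊1239/253⌋ = 5−4 = 1  ← one
n=42: ⌊1291/253⌋−⌊1265/253⌋ = 5−5 = 0
n=43: ⌊1317/253⌋−⌊1291/253⌋ = 5−5 = 0
  …
n=51: ⌊1525/253⌋−⌊1499/253⌋ = 6−5 = 1  ← one
n=52: ⌊1551/253⌋−⌊1525/253⌋ = 6−6 = 0
n=53: ⌊1577/253⌋−⌊1551/253⌋ = 6−6 = 0
  …
n=61: ⌊1785/253⌋−⌊1759/253⌋ = 7−6 = 1  ← one
n=62: ⌊1811/253⌋−⌊1785/253⌋ = 7−7 = 0
n=63: ⌊1837/253⌋−⌊1811/253⌋ = 7−7 = 0
  …
n=71: ⌊2045/253⌋−⌊2019/253⌋ = 8−7 = 1  ← one
positions of the first 8 ones: 3 12 22 32 41 51 61 71


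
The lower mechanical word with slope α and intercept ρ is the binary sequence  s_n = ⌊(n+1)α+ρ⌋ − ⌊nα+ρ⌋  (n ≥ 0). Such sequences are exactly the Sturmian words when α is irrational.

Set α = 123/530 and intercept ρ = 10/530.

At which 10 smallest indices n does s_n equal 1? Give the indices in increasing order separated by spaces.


n=0: ⌊133/530⌋−⌊10/530⌋ = 0−0 = 0
n=1: ⌊256/530⌋−⌊133/530⌋ = 0−0 = 0
n=2: ⌊379/530⌋−⌊256/530⌋ = 0−0 = 0
n=3: ⌊502/530⌋−⌊379/530⌋ = 0−0 = 0
n=4: ⌊625/530⌋−⌊502/530⌋ = 1−0 = 1  ← one
n=5: ⌊748/530⌋−⌊625/530⌋ = 1−1 = 0
n=6: ⌊871/530⌋−⌊748/530⌋ = 1−1 = 0
n=7: ⌊994/530⌋−⌊871/530⌋ = 1−1 = 0
n=8: ⌊1117/530⌋−⌊994/530⌋ = 2−1 = 1  ← one
n=9: ⌊1240/530⌋−⌊1117/530⌋ = 2−2 = 0
n=10: ⌊1363/530⌋−⌊1240/530⌋ = 2−2 = 0
n=11: ⌊1486/530⌋−⌊1363/530⌋ = 2−2 = 0
n=12: ⌊1609/530⌋−⌊1486/530⌋ = 3−2 = 1  ← one
n=13: ⌊1732/530⌋−⌊1609/530⌋ = 3−3 = 0
n=14: ⌊1855/530⌋−⌊1732/530⌋ = 3−3 = 0
n=15: ⌊1978/530⌋−⌊1855/530⌋ = 3−3 = 0
n=16: ⌊2101/530⌋−⌊1978/530⌋ = 3−3 = 0
n=17: ⌊2224/530⌋−⌊2101/530⌋ = 4−3 = 1  ← one
n=18: ⌊2347/530⌋−⌊2224/530⌋ = 4−4 = 0
n=19: ⌊2470/530⌋−⌊2347/530⌋ = 4−4 = 0
n=20: ⌊2593/530⌋−⌊2470/530⌋ = 4−4 = 0
n=21: ⌊2716/530⌋−⌊2593/530⌋ = 5−4 = 1  ← one
n=22: ⌊2839/530⌋−⌊2716/530⌋ = 5−5 = 0
n=23: ⌊2962/530⌋−⌊2839/530⌋ = 5−5 = 0
n=24: ⌊3085/530⌋−⌊2962/530⌋ = 5−5 = 0
n=25: ⌊3208/530⌋−⌊3085/530⌋ = 6−5 = 1  ← one
n=26: ⌊3331/530⌋−⌊3208/530⌋ = 6−6 = 0
n=27: ⌊3454/530⌋−⌊3331/530⌋ = 6−6 = 0
n=28: ⌊3577/530⌋−⌊3454/530⌋ = 6−6 = 0
n=29: ⌊3700/530⌋−⌊3577/530⌋ = 6−6 = 0
n=30: ⌊3823/530⌋−⌊3700/530⌋ = 7−6 = 1  ← one
n=31: ⌊3946/530⌋−⌊3823/530⌋ = 7−7 = 0
n=32: ⌊4069/530⌋−⌊3946/530⌋ = 7−7 = 0
n=33: ⌊4192/530⌋−⌊4069/530⌋ = 7−7 = 0
n=34: ⌊4315/530⌋−⌊4192/530⌋ = 8−7 = 1  ← one
n=35: ⌊4438/530⌋−⌊4315/530⌋ = 8−8 = 0
n=36: ⌊4561/530⌋−⌊4438/530⌋ = 8−8 = 0
n=37: ⌊4684/530⌋−⌊4561/530⌋ = 8−8 = 0
n=38: ⌊4807/530⌋−⌊4684/530⌋ = 9−8 = 1  ← one
n=39: ⌊4930/530⌋−⌊4807/530⌋ = 9−9 = 0
n=40: ⌊5053/530⌋−⌊4930/530⌋ = 9−9 = 0
n=41: ⌊5176/530⌋−⌊5053/530⌋ = 9−9 = 0
n=42: ⌊5299/530⌋−⌊5176/530⌋ = 9−9 = 0
n=43: ⌊5422/530⌋−⌊5299/530⌋ = 10−9 = 1  ← one
positions of the first 10 ones: 4 8 12 17 21 25 30 34 38 43

4 8 12 17 21 25 30 34 38 43


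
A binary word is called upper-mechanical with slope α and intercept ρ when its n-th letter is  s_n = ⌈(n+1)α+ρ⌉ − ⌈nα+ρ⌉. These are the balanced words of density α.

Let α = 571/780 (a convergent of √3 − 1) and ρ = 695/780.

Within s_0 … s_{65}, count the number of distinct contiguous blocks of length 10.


11

t_n = ⌈(n·571+695)/780⌉ for n = 0 … 66:
  n=0…9: ⌈695/780⌉=1 ⌈1266/780⌉=2 ⌈1837/780⌉=3 ⌈2408/780⌉=4 ⌈2979/780⌉=4 ⌈3550/780⌉=5 ⌈4121/780⌉=6 ⌈4692/780⌉=7 ⌈5263/780⌉=7 ⌈5834/780⌉=8
  n=10…19: ⌈6405/780⌉=9 ⌈6976/780⌉=9 ⌈7547/780⌉=10 ⌈8118/780⌉=11 ⌈8689/780⌉=12 ⌈9260/780⌉=12 ⌈9831/780⌉=13 ⌈10402/780⌉=14 ⌈10973/780⌉=15 ⌈11544/780⌉=15
  n=20…29: ⌈12115/780⌉=16 ⌈12686/780⌉=17 ⌈13257/780⌉=17 ⌈13828/780⌉=18 ⌈14399/780⌉=19 ⌈14970/780⌉=20 ⌈15541/780⌉=20 ⌈16112/780⌉=21 ⌈16683/780⌉=22 ⌈17254/780⌉=23
  n=30…39: ⌈17825/780⌉=23 ⌈18396/780⌉=24 ⌈18967/780⌉=25 ⌈19538/780⌉=26 ⌈20109/780⌉=26 ⌈20680/780⌉=27 ⌈21251/780⌉=28 ⌈21822/780⌉=28 ⌈22393/780⌉=29 ⌈22964/780⌉=30
  n=40…49: ⌈23535/780⌉=31 ⌈24106/780⌉=31 ⌈24677/780⌉=32 ⌈25248/780⌉=33 ⌈25819/780⌉=34 ⌈26390/780⌉=34 ⌈26961/780⌉=35 ⌈27532/780⌉=36 ⌈28103/780⌉=37 ⌈28674/780⌉=37
  n=50…59: ⌈29245/780⌉=38 ⌈29816/780⌉=39 ⌈30387/780⌉=39 ⌈30958/780⌉=40 ⌈31529/780⌉=41 ⌈32100/780⌉=42 ⌈32671/780⌉=42 ⌈33242/780⌉=43 ⌈33813/780⌉=44 ⌈34384/780⌉=45
  n=60…66: ⌈34955/780⌉=45 ⌈35526/780⌉=46 ⌈36097/780⌉=47 ⌈36668/780⌉=48 ⌈37239/780⌉=48 ⌈37810/780⌉=49 ⌈38381/780⌉=50
s_n = t_(n+1) − t_n for n = 0 … 65 gives
prefix = 111011101101110111011011101110111011011101110111011011101110111011
slide a length-10 window over [0..9] … [56..65] (57 windows); first occurrence of each distinct factor:
  [  0..  9] 1110111011
  [  1.. 10] 1101110110
  [  2.. 11] 1011101101
  [  3.. 12] 0111011011
  [  4.. 13] 1110110111
  [  5.. 14] 1101101110
  [  6.. 15] 1011011101
  [  7.. 16] 0110111011
  [  8.. 17] 1101110111
  [  9.. 18] 1011101110
  [ 10.. 19] 0111011101
  (the other 46 windows repeat one of these)
distinct factors: {0110111011, 0111011011, 0111011101, 1011011101, 1011101101, 1011101110, 1101101110, 1101110110, 1101110111, 1110110111, 1110111011}
count = 11  (Sturmian bound for length 10 is 11)


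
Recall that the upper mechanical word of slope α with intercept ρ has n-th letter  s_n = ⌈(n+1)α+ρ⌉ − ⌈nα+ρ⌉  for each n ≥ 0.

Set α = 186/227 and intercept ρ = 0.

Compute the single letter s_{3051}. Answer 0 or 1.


(n+1)α + ρ = (3052·186) / 227 = 567672/227
nα + ρ     = (3051·186) / 227 = 567486/227
⌈567672/227⌉ = 2501,  ⌈567486/227⌉ = 2500
s_{3051} = 2501 − 2500 = 1

1


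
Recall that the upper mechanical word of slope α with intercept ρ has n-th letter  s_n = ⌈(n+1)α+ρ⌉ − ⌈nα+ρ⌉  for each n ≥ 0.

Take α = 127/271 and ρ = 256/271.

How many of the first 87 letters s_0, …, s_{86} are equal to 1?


41

#1s = Σ_{n=0}^{86} s_n = Σ_{n=0}^{86} (⌈(n+1)α+ρ⌉ − ⌈nα+ρ⌉)
the sum telescopes: every ⌈nα+ρ⌉ with 0 < n < 87 appears once with + and once with −, leaving ⌈87α+ρ⌉ − ⌈0·α+ρ⌉
87α + ρ = (87·127 + 256) / 271 = 11305/271
ρ = 256/271
⌈11305/271⌉ = 42,  ⌈256/271⌉ = 1
#1s = 42 − 1 = 41


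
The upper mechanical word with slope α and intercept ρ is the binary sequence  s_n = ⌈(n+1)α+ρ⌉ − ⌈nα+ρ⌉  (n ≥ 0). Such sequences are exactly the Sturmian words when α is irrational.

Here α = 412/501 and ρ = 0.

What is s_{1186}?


1

(n+1)α + ρ = (1187·412) / 501 = 489044/501
nα + ρ     = (1186·412) / 501 = 488632/501
⌈489044/501⌉ = 977,  ⌈488632/501⌉ = 976
s_{1186} = 977 − 976 = 1


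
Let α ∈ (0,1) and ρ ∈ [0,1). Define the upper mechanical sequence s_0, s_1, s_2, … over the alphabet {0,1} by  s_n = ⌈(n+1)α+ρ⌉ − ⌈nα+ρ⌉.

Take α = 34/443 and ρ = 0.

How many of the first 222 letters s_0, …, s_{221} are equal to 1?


18

#1s = Σ_{n=0}^{221} s_n = Σ_{n=0}^{221} (⌈(n+1)α+ρ⌉ − ⌈nα+ρ⌉)
the sum telescopes: every ⌈nα+ρ⌉ with 0 < n < 222 appears once with + and once with −, leaving ⌈222α+ρ⌉ − ⌈0·α+ρ⌉
222α + ρ = (222·34) / 443 = 7548/443
ρ = 0/443
⌈7548/443⌉ = 18,  ⌈0/443⌉ = 0
#1s = 18 − 0 = 18


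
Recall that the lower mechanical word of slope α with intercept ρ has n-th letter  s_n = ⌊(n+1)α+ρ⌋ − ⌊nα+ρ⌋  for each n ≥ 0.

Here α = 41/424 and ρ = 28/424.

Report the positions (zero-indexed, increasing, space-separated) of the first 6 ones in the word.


9 19 30 40 51 61

n=0: ⌊69/424⌋−⌊28/424⌋ = 0−0 = 0
n=1: ⌊110/424⌋−⌊69/424⌋ = 0−0 = 0
  …
n=9: ⌊438/424⌋−⌊397/424⌋ = 1−0 = 1  ← one
n=10: ⌊479/424⌋−⌊438/424⌋ = 1−1 = 0
n=11: ⌊520/424⌋−⌊479/424⌋ = 1−1 = 0
  …
n=19: ⌊848/424⌋−⌊807/424⌋ = 2−1 = 1  ← one
n=20: ⌊889/424⌋−⌊848/424⌋ = 2−2 = 0
n=21: ⌊930/424⌋−⌊889/424⌋ = 2−2 = 0
  …
n=30: ⌊1299/424⌋−⌊1258/424⌋ = 3−2 = 1  ← one
n=31: ⌊1340/424⌋−⌊1299/424⌋ = 3−3 = 0
n=32: ⌊1381/424⌋−⌊1340/424⌋ = 3−3 = 0
  …
n=40: ⌊1709/424⌋−⌊1668/424⌋ = 4−3 = 1  ← one
n=41: ⌊1750/424⌋−⌊1709/424⌋ = 4−4 = 0
n=42: ⌊1791/424⌋−⌊1750/424⌋ = 4−4 = 0
  …
n=51: ⌊2160/424⌋−⌊2119/424⌋ = 5−4 = 1  ← one
n=52: ⌊2201/424⌋−⌊2160/424⌋ = 5−5 = 0
n=53: ⌊2242/424⌋−⌊2201/424⌋ = 5−5 = 0
  …
n=61: ⌊2570/424⌋−⌊2529/424⌋ = 6−5 = 1  ← one
positions of the first 6 ones: 9 19 30 40 51 61


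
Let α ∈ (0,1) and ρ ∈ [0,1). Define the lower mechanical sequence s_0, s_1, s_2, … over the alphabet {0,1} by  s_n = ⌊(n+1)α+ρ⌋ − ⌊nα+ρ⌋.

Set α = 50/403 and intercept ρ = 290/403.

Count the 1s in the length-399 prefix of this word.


50

#1s = Σ_{n=0}^{398} s_n = Σ_{n=0}^{398} (⌊(n+1)α+ρ⌋ − ⌊nα+ρ⌋)
the sum telescopes: every ⌊nα+ρ⌋ with 0 < n < 399 appears once with + and once with −, leaving ⌊399α+ρ⌋ − ⌊0·α+ρ⌋
399α + ρ = (399·50 + 290) / 403 = 20240/403
ρ = 290/403
⌊20240/403⌋ = 50,  ⌊290/403⌋ = 0
#1s = 50 − 0 = 50


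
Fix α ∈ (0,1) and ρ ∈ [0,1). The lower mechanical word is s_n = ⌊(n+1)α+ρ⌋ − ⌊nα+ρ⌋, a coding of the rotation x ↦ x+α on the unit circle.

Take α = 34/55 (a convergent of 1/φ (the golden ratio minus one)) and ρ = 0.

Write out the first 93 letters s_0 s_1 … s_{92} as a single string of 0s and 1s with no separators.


010110101101101011010110110101101101011010110110101101101011010110110101101011011010110110101

n=0: ⌊(1·34)/55⌋ − ⌊(0·34)/55⌋ = ⌊34/55⌋ − ⌊0/55⌋ = 0 − 0 = 0
n=1: ⌊(2·34)/55⌋ − ⌊(1·34)/55⌋ = ⌊68/55⌋ − ⌊34/55⌋ = 1 − 0 = 1
n=2: ⌊(3·34)/55⌋ − ⌊(2·34)/55⌋ = ⌊102/55⌋ − ⌊68/55⌋ = 1 − 1 = 0
n=3: ⌊(4·34)/55⌋ − ⌊(3·34)/55⌋ = ⌊136/55⌋ − ⌊102/55⌋ = 2 − 1 = 1
n=4: ⌊(5·34)/55⌋ − ⌊(4·34)/55⌋ = ⌊170/55⌋ − ⌊136/55⌋ = 3 − 2 = 1
n=5: ⌊(6·34)/55⌋ − ⌊(5·34)/55⌋ = ⌊204/55⌋ − ⌊170/55⌋ = 3 − 3 = 0
n=6: ⌊(7·34)/55⌋ − ⌊(6·34)/55⌋ = ⌊238/55⌋ − ⌊204/55⌋ = 4 − 3 = 1
n=7: ⌊(8·34)/55⌋ − ⌊(7·34)/55⌋ = ⌊272/55⌋ − ⌊238/55⌋ = 4 − 4 = 0
n=8: ⌊(9·34)/55⌋ − ⌊(8·34)/55⌋ = ⌊306/55⌋ − ⌊272/55⌋ = 5 − 4 = 1
n=9: ⌊(10·34)/55⌋ − ⌊(9·34)/55⌋ = ⌊340/55⌋ − ⌊306/55⌋ = 6 − 5 = 1
n=10: ⌊(11·34)/55⌋ − ⌊(10·34)/55⌋ = ⌊374/55⌋ − ⌊340/55⌋ = 6 − 6 = 0
n=11: ⌊(12·34)/55⌋ − ⌊(11·34)/55⌋ = ⌊408/55⌋ − ⌊374/55⌋ = 7 − 6 = 1
n=12: ⌊(13·34)/55⌋ − ⌊(12·34)/55⌋ = ⌊442/55⌋ − ⌊408/55⌋ = 8 − 7 = 1
n=13: ⌊(14·34)/55⌋ − ⌊(13·34)/55⌋ = ⌊476/55⌋ − ⌊442/55⌋ = 8 − 8 = 0
n=14: ⌊(15·34)/55⌋ − ⌊(14·34)/55⌋ = ⌊510/55⌋ − ⌊476/55⌋ = 9 − 8 = 1
n=15: ⌊(16·34)/55⌋ − ⌊(15·34)/55⌋ = ⌊544/55⌋ − ⌊510/55⌋ = 9 − 9 = 0
n=16: ⌊(17·34)/55⌋ − ⌊(16·34)/55⌋ = ⌊578/55⌋ − ⌊544/55⌋ = 10 − 9 = 1
n=17: ⌊(18·34)/55⌋ − ⌊(17·34)/55⌋ = ⌊612/55⌋ − ⌊578/55⌋ = 11 − 10 = 1
n=18: ⌊(19·34)/55⌋ − ⌊(18·34)/55⌋ = ⌊646/55⌋ − ⌊612/55⌋ = 11 − 11 = 0
n=19: ⌊(20·34)/55⌋ − ⌊(19·34)/55⌋ = ⌊680/55⌋ − ⌊646/55⌋ = 12 − 11 = 1
n=20: ⌊(21·34)/55⌋ − ⌊(20·34)/55⌋ = ⌊714/55⌋ − ⌊680/55⌋ = 12 − 12 = 0
n=21: ⌊(22·34)/55⌋ − ⌊(21·34)/55⌋ = ⌊748/55⌋ − ⌊714/55⌋ = 13 − 12 = 1
n=22: ⌊(23·34)/55⌋ − ⌊(22·34)/55⌋ = ⌊782/55⌋ − ⌊748/55⌋ = 14 − 13 = 1
n=23: ⌊(24·34)/55⌋ − ⌊(23·34)/55⌋ = ⌊816/55⌋ − ⌊782/55⌋ = 14 − 14 = 0
n=24: ⌊(25·34)/55⌋ − ⌊(24·34)/55⌋ = ⌊850/55⌋ − ⌊816/55⌋ = 15 − 14 = 1
n=25: ⌊(26·34)/55⌋ − ⌊(25·34)/55⌋ = ⌊884/55⌋ − ⌊850/55⌋ = 16 − 15 = 1
n=26: ⌊(27·34)/55⌋ − ⌊(26·34)/55⌋ = ⌊918/55⌋ − ⌊884/55⌋ = 16 − 16 = 0
n=27: ⌊(28·34)/55⌋ − ⌊(27·34)/55⌋ = ⌊952/55⌋ − ⌊918/55⌋ = 17 − 16 = 1
n=28: ⌊(29·34)/55⌋ − ⌊(28·34)/55⌋ = ⌊986/55⌋ − ⌊952/55⌋ = 17 − 17 = 0
n=29: ⌊(30·34)/55⌋ − ⌊(29·34)/55⌋ = ⌊1020/55⌋ − ⌊986/55⌋ = 18 − 17 = 1
n=30: ⌊(31·34)/55⌋ − ⌊(30·34)/55⌋ = ⌊1054/55⌋ − ⌊1020/55⌋ = 19 − 18 = 1
n=31: ⌊(32·34)/55⌋ − ⌊(31·34)/55⌋ = ⌊1088/55⌋ − ⌊1054/55⌋ = 19 − 19 = 0
n=32: ⌊(33·34)/55⌋ − ⌊(32·34)/55⌋ = ⌊1122/55⌋ − ⌊1088/55⌋ = 20 − 19 = 1
n=33: ⌊(34·34)/55⌋ − ⌊(33·34)/55⌋ = ⌊1156/55⌋ − ⌊1122/55⌋ = 21 − 20 = 1
n=34: ⌊(35·34)/55⌋ − ⌊(34·34)/55⌋ = ⌊1190/55⌋ − ⌊1156/55⌋ = 21 − 21 = 0
n=35: ⌊(36·34)/55⌋ − ⌊(35·34)/55⌋ = ⌊1224/55⌋ − ⌊1190/55⌋ = 22 − 21 = 1
n=36: ⌊(37·34)/55⌋ − ⌊(36·34)/55⌋ = ⌊1258/55⌋ − ⌊1224/55⌋ = 22 − 22 = 0
n=37: ⌊(38·34)/55⌋ − ⌊(37·34)/55⌋ = ⌊1292/55⌋ − ⌊1258/55⌋ = 23 − 22 = 1
n=38: ⌊(39·34)/55⌋ − ⌊(38·34)/55⌋ = ⌊1326/55⌋ − ⌊1292/55⌋ = 24 − 23 = 1
n=39: ⌊(40·34)/55⌋ − ⌊(39·34)/55⌋ = ⌊1360/55⌋ − ⌊1326/55⌋ = 24 − 24 = 0
n=40: ⌊(41·34)/55⌋ − ⌊(40·34)/55⌋ = ⌊1394/55⌋ − ⌊1360/55⌋ = 25 − 24 = 1
n=41: ⌊(42·34)/55⌋ − ⌊(41·34)/55⌋ = ⌊1428/55⌋ − ⌊1394/55⌋ = 25 − 25 = 0
n=42: ⌊(43·34)/55⌋ − ⌊(42·34)/55⌋ = ⌊1462/55⌋ − ⌊1428/55⌋ = 26 − 25 = 1
n=43: ⌊(44·34)/55⌋ − ⌊(43·34)/55⌋ = ⌊1496/55⌋ − ⌊1462/55⌋ = 27 − 26 = 1
n=44: ⌊(45·34)/55⌋ − ⌊(44·34)/55⌋ = ⌊1530/55⌋ − ⌊1496/55⌋ = 27 − 27 = 0
n=45: ⌊(46·34)/55⌋ − ⌊(45·34)/55⌋ = ⌊1564/55⌋ − ⌊1530/55⌋ = 28 − 27 = 1
n=46: ⌊(47·34)/55⌋ − ⌊(46·34)/55⌋ = ⌊1598/55⌋ − ⌊1564/55⌋ = 29 − 28 = 1
n=47: ⌊(48·34)/55⌋ − ⌊(47·34)/55⌋ = ⌊1632/55⌋ − ⌊1598/55⌋ = 29 − 29 = 0
n=48: ⌊(49·34)/55⌋ − ⌊(48·34)/55⌋ = ⌊1666/55⌋ − ⌊1632/55⌋ = 30 − 29 = 1
n=49: ⌊(50·34)/55⌋ − ⌊(49·34)/55⌋ = ⌊1700/55⌋ − ⌊1666/55⌋ = 30 − 30 = 0
n=50: ⌊(51·34)/55⌋ − ⌊(50·34)/55⌋ = ⌊1734/55⌋ − ⌊1700/55⌋ = 31 − 30 = 1
n=51: ⌊(52·34)/55⌋ − ⌊(51·34)/55⌋ = ⌊1768/55⌋ − ⌊1734/55⌋ = 32 − 31 = 1
n=52: ⌊(53·34)/55⌋ − ⌊(52·34)/55⌋ = ⌊1802/55⌋ − ⌊1768/55⌋ = 32 − 32 = 0
n=53: ⌊(54·34)/55⌋ − ⌊(53·34)/55⌋ = ⌊1836/55⌋ − ⌊1802/55⌋ = 33 − 32 = 1
n=54: ⌊(55·34)/55⌋ − ⌊(54·34)/55⌋ = ⌊1870/55⌋ − ⌊1836/55⌋ = 34 − 33 = 1
n=55: ⌊(56·34)/55⌋ − ⌊(55·34)/55⌋ = ⌊1904/55⌋ − ⌊1870/55⌋ = 34 − 34 = 0
n=56: ⌊(57·34)/55⌋ − ⌊(56·34)/55⌋ = ⌊1938/55⌋ − ⌊1904/55⌋ = 35 − 34 = 1
n=57: ⌊(58·34)/55⌋ − ⌊(57·34)/55⌋ = ⌊1972/55⌋ − ⌊1938/55⌋ = 35 − 35 = 0
n=58: ⌊(59·34)/55⌋ − ⌊(58·34)/55⌋ = ⌊2006/55⌋ − ⌊1972/55⌋ = 36 − 35 = 1
n=59: ⌊(60·34)/55⌋ − ⌊(59·34)/55⌋ = ⌊2040/55⌋ − ⌊2006/55⌋ = 37 − 36 = 1
n=60: ⌊(61·34)/55⌋ − ⌊(60·34)/55⌋ = ⌊2074/55⌋ − ⌊2040/55⌋ = 37 − 37 = 0
n=61: ⌊(62·34)/55⌋ − ⌊(61·34)/55⌋ = ⌊2108/55⌋ − ⌊2074/55⌋ = 38 − 37 = 1
n=62: ⌊(63·34)/55⌋ − ⌊(62·34)/55⌋ = ⌊2142/55⌋ − ⌊2108/55⌋ = 38 − 38 = 0
n=63: ⌊(64·34)/55⌋ − ⌊(63·34)/55⌋ = ⌊2176/55⌋ − ⌊2142/55⌋ = 39 − 38 = 1
n=64: ⌊(65·34)/55⌋ − ⌊(64·34)/55⌋ = ⌊2210/55⌋ − ⌊2176/55⌋ = 40 − 39 = 1
n=65: ⌊(66·34)/55⌋ − ⌊(65·34)/55⌋ = ⌊2244/55⌋ − ⌊2210/55⌋ = 40 − 40 = 0
n=66: ⌊(67·34)/55⌋ − ⌊(66·34)/55⌋ = ⌊2278/55⌋ − ⌊2244/55⌋ = 41 − 40 = 1
n=67: ⌊(68·34)/55⌋ − ⌊(67·34)/55⌋ = ⌊2312/55⌋ − ⌊2278/55⌋ = 42 − 41 = 1
n=68: ⌊(69·34)/55⌋ − ⌊(68·34)/55⌋ = ⌊2346/55⌋ − ⌊2312/55⌋ = 42 − 42 = 0
n=69: ⌊(70·34)/55⌋ − ⌊(69·34)/55⌋ = ⌊2380/55⌋ − ⌊2346/55⌋ = 43 − 42 = 1
n=70: ⌊(71·34)/55⌋ − ⌊(70·34)/55⌋ = ⌊2414/55⌋ − ⌊2380/55⌋ = 43 − 43 = 0
n=71: ⌊(72·34)/55⌋ − ⌊(71·34)/55⌋ = ⌊2448/55⌋ − ⌊2414/55⌋ = 44 − 43 = 1
n=72: ⌊(73·34)/55⌋ − ⌊(72·34)/55⌋ = ⌊2482/55⌋ − ⌊2448/55⌋ = 45 − 44 = 1
n=73: ⌊(74·34)/55⌋ − ⌊(73·34)/55⌋ = ⌊2516/55⌋ − ⌊2482/55⌋ = 45 − 45 = 0
n=74: ⌊(75·34)/55⌋ − ⌊(74·34)/55⌋ = ⌊2550/55⌋ − ⌊2516/55⌋ = 46 − 45 = 1
n=75: ⌊(76·34)/55⌋ − ⌊(75·34)/55⌋ = ⌊2584/55⌋ − ⌊2550/55⌋ = 46 − 46 = 0
n=76: ⌊(77·34)/55⌋ − ⌊(76·34)/55⌋ = ⌊2618/55⌋ − ⌊2584/55⌋ = 47 − 46 = 1
n=77: ⌊(78·34)/55⌋ − ⌊(77·34)/55⌋ = ⌊2652/55⌋ − ⌊2618/55⌋ = 48 − 47 = 1
n=78: ⌊(79·34)/55⌋ − ⌊(78·34)/55⌋ = ⌊2686/55⌋ − ⌊2652/55⌋ = 48 − 48 = 0
n=79: ⌊(80·34)/55⌋ − ⌊(79·34)/55⌋ = ⌊2720/55⌋ − ⌊2686/55⌋ = 49 − 48 = 1
n=80: ⌊(81·34)/55⌋ − ⌊(80·34)/55⌋ = ⌊2754/55⌋ − ⌊2720/55⌋ = 50 − 49 = 1
n=81: ⌊(82·34)/55⌋ − ⌊(81·34)/55⌋ = ⌊2788/55⌋ − ⌊2754/55⌋ = 50 − 50 = 0
n=82: ⌊(83·34)/55⌋ − ⌊(82·34)/55⌋ = ⌊2822/55⌋ − ⌊2788/55⌋ = 51 − 50 = 1
n=83: ⌊(84·34)/55⌋ − ⌊(83·34)/55⌋ = ⌊2856/55⌋ − ⌊2822/55⌋ = 51 − 51 = 0
n=84: ⌊(85·34)/55⌋ − ⌊(84·34)/55⌋ = ⌊2890/55⌋ − ⌊2856/55⌋ = 52 − 51 = 1
n=85: ⌊(86·34)/55⌋ − ⌊(85·34)/55⌋ = ⌊2924/55⌋ − ⌊2890/55⌋ = 53 − 52 = 1
n=86: ⌊(87·34)/55⌋ − ⌊(86·34)/55⌋ = ⌊2958/55⌋ − ⌊2924/55⌋ = 53 − 53 = 0
n=87: ⌊(88·34)/55⌋ − ⌊(87·34)/55⌋ = ⌊2992/55⌋ − ⌊2958/55⌋ = 54 − 53 = 1
n=88: ⌊(89·34)/55⌋ − ⌊(88·34)/55⌋ = ⌊3026/55⌋ − ⌊2992/55⌋ = 55 − 54 = 1
n=89: ⌊(90·34)/55⌋ − ⌊(89·34)/55⌋ = ⌊3060/55⌋ − ⌊3026/55⌋ = 55 − 55 = 0
n=90: ⌊(91·34)/55⌋ − ⌊(90·34)/55⌋ = ⌊3094/55⌋ − ⌊3060/55⌋ = 56 − 55 = 1
n=91: ⌊(92·34)/55⌋ − ⌊(91·34)/55⌋ = ⌊3128/55⌋ − ⌊3094/55⌋ = 56 − 56 = 0
n=92: ⌊(93·34)/55⌋ − ⌊(92·34)/55⌋ = ⌊3162/55⌋ − ⌊3128/55⌋ = 57 − 56 = 1


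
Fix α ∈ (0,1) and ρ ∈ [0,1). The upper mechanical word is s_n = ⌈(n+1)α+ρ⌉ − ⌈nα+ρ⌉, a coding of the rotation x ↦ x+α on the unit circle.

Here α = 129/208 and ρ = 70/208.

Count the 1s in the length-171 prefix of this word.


#1s = Σ_{n=0}^{170} s_n = Σ_{n=0}^{170} (⌈(n+1)α+ρ⌉ − ⌈nα+ρ⌉)
the sum telescopes: every ⌈nα+ρ⌉ with 0 < n < 171 appears once with + and once with −, leaving ⌈171α+ρ⌉ − ⌈0·α+ρ⌉
171α + ρ = (171·129 + 70) / 208 = 22129/208
ρ = 70/208
⌈22129/208⌉ = 107,  ⌈70/208⌉ = 1
#1s = 107 − 1 = 106

106


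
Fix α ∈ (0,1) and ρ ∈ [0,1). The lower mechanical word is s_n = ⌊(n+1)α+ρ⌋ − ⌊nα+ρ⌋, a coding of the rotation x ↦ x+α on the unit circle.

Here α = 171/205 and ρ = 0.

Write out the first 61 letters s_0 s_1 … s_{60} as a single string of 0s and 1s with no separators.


n=0: ⌊(1·171)/205⌋ − ⌊(0·171)/205⌋ = ⌊171/205⌋ − ⌊0/205⌋ = 0 − 0 = 0
n=1: ⌊(2·171)/205⌋ − ⌊(1·171)/205⌋ = ⌊342/205⌋ − ⌊171/205⌋ = 1 − 0 = 1
n=2: ⌊(3·171)/205⌋ − ⌊(2·171)/205⌋ = ⌊513/205⌋ − ⌊342/205⌋ = 2 − 1 = 1
n=3: ⌊(4·171)/205⌋ − ⌊(3·171)/205⌋ = ⌊684/205⌋ − ⌊513/205⌋ = 3 − 2 = 1
n=4: ⌊(5·171)/205⌋ − ⌊(4·171)/205⌋ = ⌊855/205⌋ − ⌊684/205⌋ = 4 − 3 = 1
n=5: ⌊(6·171)/205⌋ − ⌊(5·171)/205⌋ = ⌊1026/205⌋ − ⌊855/205⌋ = 5 − 4 = 1
n=6: ⌊(7·171)/205⌋ − ⌊(6·171)/205⌋ = ⌊1197/205⌋ − ⌊1026/205⌋ = 5 − 5 = 0
n=7: ⌊(8·171)/205⌋ − ⌊(7·171)/205⌋ = ⌊1368/205⌋ − ⌊1197/205⌋ = 6 − 5 = 1
n=8: ⌊(9·171)/205⌋ − ⌊(8·171)/205⌋ = ⌊1539/205⌋ − ⌊1368/205⌋ = 7 − 6 = 1
n=9: ⌊(10·171)/205⌋ − ⌊(9·171)/205⌋ = ⌊1710/205⌋ − ⌊1539/205⌋ = 8 − 7 = 1
n=10: ⌊(11·171)/205⌋ − ⌊(10·171)/205⌋ = ⌊1881/205⌋ − ⌊1710/205⌋ = 9 − 8 = 1
n=11: ⌊(12·171)/205⌋ − ⌊(11·171)/205⌋ = ⌊2052/205⌋ − ⌊1881/205⌋ = 10 − 9 = 1
n=12: ⌊(13·171)/205⌋ − ⌊(12·171)/205⌋ = ⌊2223/205⌋ − ⌊2052/205⌋ = 10 − 10 = 0
n=13: ⌊(14·171)/205⌋ − ⌊(13·171)/205⌋ = ⌊2394/205⌋ − ⌊2223/205⌋ = 11 − 10 = 1
n=14: ⌊(15·171)/205⌋ − ⌊(14·171)/205⌋ = ⌊2565/205⌋ − ⌊2394/205⌋ = 12 − 11 = 1
n=15: ⌊(16·171)/205⌋ − ⌊(15·171)/205⌋ = ⌊2736/205⌋ − ⌊2565/205⌋ = 13 − 12 = 1
n=16: ⌊(17·171)/205⌋ − ⌊(16·171)/205⌋ = ⌊2907/205⌋ − ⌊2736/205⌋ = 14 − 13 = 1
n=17: ⌊(18·171)/205⌋ − ⌊(17·171)/205⌋ = ⌊3078/205⌋ − ⌊2907/205⌋ = 15 − 14 = 1
n=18: ⌊(19·171)/205⌋ − ⌊(18·171)/205⌋ = ⌊3249/205⌋ − ⌊3078/205⌋ = 15 − 15 = 0
n=19: ⌊(20·171)/205⌋ − ⌊(19·171)/205⌋ = ⌊3420/205⌋ − ⌊3249/205⌋ = 16 − 15 = 1
n=20: ⌊(21·171)/205⌋ − ⌊(20·171)/205⌋ = ⌊3591/205⌋ − ⌊3420/205⌋ = 17 − 16 = 1
n=21: ⌊(22·171)/205⌋ − ⌊(21·171)/205⌋ = ⌊3762/205⌋ − ⌊3591/205⌋ = 18 − 17 = 1
n=22: ⌊(23·171)/205⌋ − ⌊(22·171)/205⌋ = ⌊3933/205⌋ − ⌊3762/205⌋ = 19 − 18 = 1
n=23: ⌊(24·171)/205⌋ − ⌊(23·171)/205⌋ = ⌊4104/205⌋ − ⌊3933/205⌋ = 20 − 19 = 1
n=24: ⌊(25·171)/205⌋ − ⌊(24·171)/205⌋ = ⌊4275/205⌋ − ⌊4104/205⌋ = 20 − 20 = 0
n=25: ⌊(26·171)/205⌋ − ⌊(25·171)/205⌋ = ⌊4446/205⌋ − ⌊4275/205⌋ = 21 − 20 = 1
n=26: ⌊(27·171)/205⌋ − ⌊(26·171)/205⌋ = ⌊4617/205⌋ − ⌊4446/205⌋ = 22 − 21 = 1
n=27: ⌊(28·171)/205⌋ − ⌊(27·171)/205⌋ = ⌊4788/205⌋ − ⌊4617/205⌋ = 23 − 22 = 1
n=28: ⌊(29·171)/205⌋ − ⌊(28·171)/205⌋ = ⌊4959/205⌋ − ⌊4788/205⌋ = 24 − 23 = 1
n=29: ⌊(30·171)/205⌋ − ⌊(29·171)/205⌋ = ⌊5130/205⌋ − ⌊4959/205⌋ = 25 − 24 = 1
n=30: ⌊(31·171)/205⌋ − ⌊(30·171)/205⌋ = ⌊5301/205⌋ − ⌊5130/205⌋ = 25 − 25 = 0
n=31: ⌊(32·171)/205⌋ − ⌊(31·171)/205⌋ = ⌊5472/205⌋ − ⌊5301/205⌋ = 26 − 25 = 1
n=32: ⌊(33·171)/205⌋ − ⌊(32·171)/205⌋ = ⌊5643/205⌋ − ⌊5472/205⌋ = 27 − 26 = 1
n=33: ⌊(34·171)/205⌋ − ⌊(33·171)/205⌋ = ⌊5814/205⌋ − ⌊5643/205⌋ = 28 − 27 = 1
n=34: ⌊(35·171)/205⌋ − ⌊(34·171)/205⌋ = ⌊5985/205⌋ − ⌊5814/205⌋ = 29 − 28 = 1
n=35: ⌊(36·171)/205⌋ − ⌊(35·171)/205⌋ = ⌊6156/205⌋ − ⌊5985/205⌋ = 30 − 29 = 1
n=36: ⌊(37·171)/205⌋ − ⌊(36·171)/205⌋ = ⌊6327/205⌋ − ⌊6156/205⌋ = 30 − 30 = 0
n=37: ⌊(38·171)/205⌋ − ⌊(37·171)/205⌋ = ⌊6498/205⌋ − ⌊6327/205⌋ = 31 − 30 = 1
n=38: ⌊(39·171)/205⌋ − ⌊(38·171)/205⌋ = ⌊6669/205⌋ − ⌊6498/205⌋ = 32 − 31 = 1
n=39: ⌊(40·171)/205⌋ − ⌊(39·171)/205⌋ = ⌊6840/205⌋ − ⌊6669/205⌋ = 33 − 32 = 1
n=40: ⌊(41·171)/205⌋ − ⌊(40·171)/205⌋ = ⌊7011/205⌋ − ⌊6840/205⌋ = 34 − 33 = 1
n=41: ⌊(42·171)/205⌋ − ⌊(41·171)/205⌋ = ⌊7182/205⌋ − ⌊7011/205⌋ = 35 − 34 = 1
n=42: ⌊(43·171)/205⌋ − ⌊(42·171)/205⌋ = ⌊7353/205⌋ − ⌊7182/205⌋ = 35 − 35 = 0
n=43: ⌊(44·171)/205⌋ − ⌊(43·171)/205⌋ = ⌊7524/205⌋ − ⌊7353/205⌋ = 36 − 35 = 1
n=44: ⌊(45·171)/205⌋ − ⌊(44·171)/205⌋ = ⌊7695/205⌋ − ⌊7524/205⌋ = 37 − 36 = 1
n=45: ⌊(46·171)/205⌋ − ⌊(45·171)/205⌋ = ⌊7866/205⌋ − ⌊7695/205⌋ = 38 − 37 = 1
n=46: ⌊(47·171)/205⌋ − ⌊(46·171)/205⌋ = ⌊8037/205⌋ − ⌊7866/205⌋ = 39 − 38 = 1
n=47: ⌊(48·171)/205⌋ − ⌊(47·171)/205⌋ = ⌊8208/205⌋ − ⌊8037/205⌋ = 40 − 39 = 1
n=48: ⌊(49·171)/205⌋ − ⌊(48·171)/205⌋ = ⌊8379/205⌋ − ⌊8208/205⌋ = 40 − 40 = 0
n=49: ⌊(50·171)/205⌋ − ⌊(49·171)/205⌋ = ⌊8550/205⌋ − ⌊8379/205⌋ = 41 − 40 = 1
n=50: ⌊(51·171)/205⌋ − ⌊(50·171)/205⌋ = ⌊8721/205⌋ − ⌊8550/205⌋ = 42 − 41 = 1
n=51: ⌊(52·171)/205⌋ − ⌊(51·171)/205⌋ = ⌊8892/205⌋ − ⌊8721/205⌋ = 43 − 42 = 1
n=52: ⌊(53·171)/205⌋ − ⌊(52·171)/205⌋ = ⌊9063/205⌋ − ⌊8892/205⌋ = 44 − 43 = 1
n=53: ⌊(54·171)/205⌋ − ⌊(53·171)/205⌋ = ⌊9234/205⌋ − ⌊9063/205⌋ = 45 − 44 = 1
n=54: ⌊(55·171)/205⌋ − ⌊(54·171)/205⌋ = ⌊9405/205⌋ − ⌊9234/205⌋ = 45 − 45 = 0
n=55: ⌊(56·171)/205⌋ − ⌊(55·171)/205⌋ = ⌊9576/205⌋ − ⌊9405/205⌋ = 46 − 45 = 1
n=56: ⌊(57·171)/205⌋ − ⌊(56·171)/205⌋ = ⌊9747/205⌋ − ⌊9576/205⌋ = 47 − 46 = 1
n=57: ⌊(58·171)/205⌋ − ⌊(57·171)/205⌋ = ⌊9918/205⌋ − ⌊9747/205⌋ = 48 − 47 = 1
n=58: ⌊(59·171)/205⌋ − ⌊(58·171)/205⌋ = ⌊10089/205⌋ − ⌊9918/205⌋ = 49 − 48 = 1
n=59: ⌊(60·171)/205⌋ − ⌊(59·171)/205⌋ = ⌊10260/205⌋ − ⌊10089/205⌋ = 50 − 49 = 1
n=60: ⌊(61·171)/205⌋ − ⌊(60·171)/205⌋ = ⌊10431/205⌋ − ⌊10260/205⌋ = 50 − 50 = 0

0111110111110111110111110111110111110111110111110111110111110


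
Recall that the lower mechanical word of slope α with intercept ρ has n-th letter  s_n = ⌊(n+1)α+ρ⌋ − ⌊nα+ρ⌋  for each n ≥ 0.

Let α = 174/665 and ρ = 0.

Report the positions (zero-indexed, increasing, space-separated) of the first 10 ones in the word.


n=0: ⌊174/665⌋−⌊0/665⌋ = 0−0 = 0
n=1: ⌊348/665⌋−⌊174/665⌋ = 0−0 = 0
n=2: ⌊522/665⌋−⌊348/665⌋ = 0−0 = 0
n=3: ⌊696/665⌋−⌊522/665⌋ = 1−0 = 1  ← one
n=4: ⌊870/665⌋−⌊696/665⌋ = 1−1 = 0
n=5: ⌊1044/665⌋−⌊870/665⌋ = 1−1 = 0
n=6: ⌊1218/665⌋−⌊1044/665⌋ = 1−1 = 0
n=7: ⌊1392/665⌋−⌊1218/665⌋ = 2−1 = 1  ← one
n=8: ⌊1566/665⌋−⌊1392/665⌋ = 2−2 = 0
n=9: ⌊1740/665⌋−⌊1566/665⌋ = 2−2 = 0
n=10: ⌊1914/665⌋−⌊1740/665⌋ = 2−2 = 0
n=11: ⌊2088/665⌋−⌊1914/665⌋ = 3−2 = 1  ← one
n=12: ⌊2262/665⌋−⌊2088/665⌋ = 3−3 = 0
n=13: ⌊2436/665⌋−⌊2262/665⌋ = 3−3 = 0
n=14: ⌊2610/665⌋−⌊2436/665⌋ = 3−3 = 0
n=15: ⌊2784/665⌋−⌊2610/665⌋ = 4−3 = 1  ← one
n=16: ⌊2958/665⌋−⌊2784/665⌋ = 4−4 = 0
n=17: ⌊3132/665⌋−⌊2958/665⌋ = 4−4 = 0
n=18: ⌊3306/665⌋−⌊3132/665⌋ = 4−4 = 0
n=19: ⌊3480/665⌋−⌊3306/665⌋ = 5−4 = 1  ← one
n=20: ⌊3654/665⌋−⌊3480/665⌋ = 5−5 = 0
n=21: ⌊3828/665⌋−⌊3654/665⌋ = 5−5 = 0
n=22: ⌊4002/665⌋−⌊3828/665⌋ = 6−5 = 1  ← one
n=23: ⌊4176/665⌋−⌊4002/665⌋ = 6−6 = 0
n=24: ⌊4350/665⌋−⌊4176/665⌋ = 6−6 = 0
n=25: ⌊4524/665⌋−⌊4350/665⌋ = 6−6 = 0
n=26: ⌊4698/665⌋−⌊4524/665⌋ = 7−6 = 1  ← one
n=27: ⌊4872/665⌋−⌊4698/665⌋ = 7−7 = 0
n=28: ⌊5046/665⌋−⌊4872/665⌋ = 7−7 = 0
n=29: ⌊5220/665⌋−⌊5046/665⌋ = 7−7 = 0
n=30: ⌊5394/665⌋−⌊5220/665⌋ = 8−7 = 1  ← one
n=31: ⌊5568/665⌋−⌊5394/665⌋ = 8−8 = 0
n=32: ⌊5742/665⌋−⌊5568/665⌋ = 8−8 = 0
n=33: ⌊5916/665⌋−⌊5742/665⌋ = 8−8 = 0
n=34: ⌊6090/665⌋−⌊5916/665⌋ = 9−8 = 1  ← one
n=35: ⌊6264/665⌋−⌊6090/665⌋ = 9−9 = 0
n=36: ⌊6438/665⌋−⌊6264/665⌋ = 9−9 = 0
n=37: ⌊6612/665⌋−⌊6438/665⌋ = 9−9 = 0
n=38: ⌊6786/665⌋−⌊6612/665⌋ = 10−9 = 1  ← one
positions of the first 10 ones: 3 7 11 15 19 22 26 30 34 38

3 7 11 15 19 22 26 30 34 38


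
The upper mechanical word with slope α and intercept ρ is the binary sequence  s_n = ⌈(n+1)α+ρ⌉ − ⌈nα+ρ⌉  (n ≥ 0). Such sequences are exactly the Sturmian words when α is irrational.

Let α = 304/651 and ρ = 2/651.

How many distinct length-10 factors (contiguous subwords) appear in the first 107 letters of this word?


t_n = ⌈(n·304+2)/651⌉ for n = 0 … 107:
  n=0…9: ⌈2/651⌉=1 ⌈306/651⌉=1 ⌈610/651⌉=1 ⌈914/651⌉=2 ⌈1218/651⌉=2 ⌈1522/651⌉=3 ⌈1826/651⌉=3 ⌈2130/651⌉=4 ⌈2434/651⌉=4 ⌈2738/651⌉=5
  n=10…19: ⌈3042/651⌉=5 ⌈3346/651⌉=6 ⌈3650/651⌉=6 ⌈3954/651⌉=7 ⌈4258/651⌉=7 ⌈4562/651⌉=8 ⌈4866/651⌉=8 ⌈5170/651⌉=8 ⌈5474/651⌉=9 ⌈5778/651⌉=9
  n=20…29: ⌈6082/651⌉=10 ⌈6386/651⌉=10 ⌈6690/651⌉=11 ⌈6994/651⌉=11 ⌈7298/651⌉=12 ⌈7602/651⌉=12 ⌈7906/651⌉=13 ⌈8210/651⌉=13 ⌈8514/651⌉=14 ⌈8818/651⌉=14
  n=30…39: ⌈9122/651⌉=15 ⌈9426/651⌉=15 ⌈9730/651⌉=15 ⌈10034/651⌉=16 ⌈10338/651⌉=16 ⌈10642/651⌉=17 ⌈10946/651⌉=17 ⌈11250/651⌉=18 ⌈11554/651⌉=18 ⌈11858/651⌉=19
  n=40…49: ⌈12162/651⌉=19 ⌈12466/651⌉=20 ⌈12770/651⌉=20 ⌈13074/651⌉=21 ⌈13378/651⌉=21 ⌈13682/651⌉=22 ⌈13986/651⌉=22 ⌈14290/651⌉=22 ⌈14594/651⌉=23 ⌈14898/651⌉=23
  n=50…59: ⌈15202/651⌉=24 ⌈15506/651⌉=24 ⌈15810/651⌉=25 ⌈16114/651⌉=25 ⌈16418/651⌉=26 ⌈16722/651⌉=26 ⌈17026/651⌉=27 ⌈17330/651⌉=27 ⌈17634/651⌉=28 ⌈17938/651⌉=28
  n=60…69: ⌈18242/651⌉=29 ⌈18546/651⌉=29 ⌈18850/651⌉=29 ⌈19154/651⌉=30 ⌈19458/651⌉=30 ⌈19762/651⌉=31 ⌈20066/651⌉=31 ⌈20370/651⌉=32 ⌈20674/651⌉=32 ⌈20978/651⌉=33
  n=70…79: ⌈21282/651⌉=33 ⌈21586/651⌉=34 ⌈21890/651⌉=34 ⌈22194/651⌉=35 ⌈22498/651⌉=35 ⌈22802/651⌉=36 ⌈23106/651⌉=36 ⌈23410/651⌉=36 ⌈23714/651⌉=37 ⌈24018/651⌉=37
  n=80…89: ⌈24322/651⌉=38 ⌈24626/651⌉=38 ⌈24930/651⌉=39 ⌈25234/651⌉=39 ⌈25538/651⌉=40 ⌈25842/651⌉=40 ⌈26146/651⌉=41 ⌈26450/651⌉=41 ⌈26754/651⌉=42 ⌈27058/651⌉=42
  n=90…99: ⌈27362/651⌉=43 ⌈27666/651⌉=43 ⌈27970/651⌉=43 ⌈28274/651⌉=44 ⌈28578/651⌉=44 ⌈28882/651⌉=45 ⌈29186/651⌉=45 ⌈29490/651⌉=46 ⌈29794/651⌉=46 ⌈30098/651⌉=47
  n=100…107: ⌈30402/651⌉=47 ⌈30706/651⌉=48 ⌈31010/651⌉=48 ⌈31314/651⌉=49 ⌈31618/651⌉=49 ⌈31922/651⌉=50 ⌈32226/651⌉=50 ⌈32530/651⌉=50
s_n = t_(n+1) − t_n for n = 0 … 106 gives
prefix = 00101010101010100101010101010100101010101010100101010101010100101010101010100101010101010100101010101010100
slide a length-10 window over [0..9] … [97..106] (98 windows); first occurrence of each distinct factor:
  [  0..  9] 0010101010
  [  1.. 10] 0101010101
  [  2.. 11] 1010101010
  [  7.. 16] 0101010100
  [  8.. 17] 1010101001
  [  9.. 18] 0101010010
  [ 10.. 19] 1010100101
  [ 11.. 20] 0101001010
  [ 12.. 21] 1010010101
  [ 13.. 22] 0100101010
  [ 14.. 23] 1001010101
  (the other 87 windows repeat one of these)
distinct factors: {0010101010, 0100101010, 0101001010, 0101010010, 0101010100, 0101010101, 1001010101, 1010010101, 1010100101, 1010101001, 1010101010}
count = 11  (Sturmian bound for length 10 is 11)

11


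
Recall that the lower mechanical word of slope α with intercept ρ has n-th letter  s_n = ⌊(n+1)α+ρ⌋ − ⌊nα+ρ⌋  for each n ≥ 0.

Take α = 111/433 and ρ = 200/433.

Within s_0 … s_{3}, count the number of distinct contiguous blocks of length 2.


3

t_n = ⌊(n·111+200)/433⌋ for n = 0 … 4:
  n=0…4: ⌊200/433⌋=0 ⌊311/433⌋=0 ⌊422/433⌋=0 ⌊533/433⌋=1 ⌊644/433⌋=1
s_n = t_(n+1) − t_n for n = 0 … 3 gives
prefix = 0010
slide a length-2 window over [0..1] … [2..3] (3 windows); first occurrence of each distinct factor:
  [  0..  1] 00
  [  1..  2] 01
  [  2..  3] 10
distinct factors: {00, 01, 10}
count = 3  (Sturmian bound for length 2 is 3)


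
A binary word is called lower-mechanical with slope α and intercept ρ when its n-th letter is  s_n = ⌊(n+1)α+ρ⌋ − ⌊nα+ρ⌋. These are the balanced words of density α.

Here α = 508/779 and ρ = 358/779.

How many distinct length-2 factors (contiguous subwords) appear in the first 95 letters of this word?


t_n = ⌊(n·508+358)/779⌋ for n = 0 … 95:
  n=0…9: ⌊358/779⌋=0 ⌊866/779⌋=1 ⌊1374/779⌋=1 ⌊1882/779⌋=2 ⌊2390/779⌋=3 ⌊2898/779⌋=3 ⌊3406/779⌋=4 ⌊3914/779⌋=5 ⌊4422/779⌋=5 ⌊4930/779⌋=6
  n=10…19: ⌊5438/779⌋=6 ⌊5946/779⌋=7 ⌊6454/779⌋=8 ⌊6962/779⌋=8 ⌊7470/779⌋=9 ⌊7978/779⌋=10 ⌊8486/779⌋=10 ⌊8994/779⌋=11 ⌊9502/779⌋=12 ⌊10010/779⌋=12
  n=20…29: ⌊10518/779⌋=13 ⌊11026/779⌋=14 ⌊11534/779⌋=14 ⌊12042/779⌋=15 ⌊12550/779⌋=16 ⌊13058/779⌋=16 ⌊13566/779⌋=17 ⌊14074/779⌋=18 ⌊14582/779⌋=18 ⌊15090/779⌋=19
  n=30…39: ⌊15598/779⌋=20 ⌊16106/779⌋=20 ⌊16614/779⌋=21 ⌊17122/779⌋=21 ⌊17630/779⌋=22 ⌊18138/779⌋=23 ⌊18646/779⌋=23 ⌊19154/779⌋=24 ⌊19662/779⌋=25 ⌊20170/779⌋=25
  n=40…49: ⌊20678/779⌋=26 ⌊21186/779⌋=27 ⌊21694/779⌋=27 ⌊22202/779⌋=28 ⌊22710/779⌋=29 ⌊23218/779⌋=29 ⌊23726/779⌋=30 ⌊24234/779⌋=31 ⌊24742/779⌋=31 ⌊25250/779⌋=32
  n=50…59: ⌊25758/779⌋=33 ⌊26266/779⌋=33 ⌊26774/779⌋=34 ⌊27282/779⌋=35 ⌊27790/779⌋=35 ⌊28298/779⌋=36 ⌊28806/779⌋=36 ⌊29314/779⌋=37 ⌊29822/779⌋=38 ⌊30330/779⌋=38
  n=60…69: ⌊30838/779⌋=39 ⌊31346/779⌋=40 ⌊31854/779⌋=40 ⌊32362/779⌋=41 ⌊32870/779⌋=42 ⌊33378/779⌋=42 ⌊33886/779⌋=43 ⌊34394/779⌋=44 ⌊34902/779⌋=44 ⌊35410/779⌋=45
  n=70…79: ⌊35918/779⌋=46 ⌊36426/779⌋=46 ⌊36934/779⌋=47 ⌊37442/779⌋=48 ⌊37950/779⌋=48 ⌊38458/779⌋=49 ⌊38966/779⌋=50 ⌊39474/779⌋=50 ⌊39982/779⌋=51 ⌊40490/779⌋=51
  n=80…89: ⌊40998/779⌋=52 ⌊41506/779⌋=53 ⌊42014/779⌋=53 ⌊42522/779⌋=54 ⌊43030/779⌋=55 ⌊43538/779⌋=55 ⌊44046/779⌋=56 ⌊44554/779⌋=57 ⌊45062/779⌋=57 ⌊45570/779⌋=58
  n=90…95: ⌊46078/779⌋=59 ⌊46586/779⌋=59 ⌊47094/779⌋=60 ⌊47602/779⌋=61 ⌊48110/779⌋=61 ⌊48618/779⌋=62
s_n = t_(n+1) − t_n for n = 0 … 94 gives
prefix = 10110110101101101101101101101101011011011011011011011010110110110110110110110101101101101101101
slide a length-2 window over [0..1] … [93..94] (94 windows); first occurrence of each distinct factor:
  [  0..  1] 10
  [  1..  2] 01
  [  2..  3] 11
  (the other 91 windows repeat one of these)
distinct factors: {01, 10, 11}
count = 3  (Sturmian bound for length 2 is 3)

3


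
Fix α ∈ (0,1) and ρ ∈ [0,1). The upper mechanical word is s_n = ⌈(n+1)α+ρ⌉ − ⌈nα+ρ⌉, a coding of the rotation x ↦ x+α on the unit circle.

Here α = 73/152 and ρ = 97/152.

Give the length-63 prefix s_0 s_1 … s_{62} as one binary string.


101010010101010101010101010101010010101010101010101010101001010

n=0: ⌈(1·73+97)/152⌉ − ⌈(0·73+97)/152⌉ = ⌈170/152⌉ − ⌈97/152⌉ = 2 − 1 = 1
n=1: ⌈(2·73+97)/152⌉ − ⌈(1·73+97)/152⌉ = ⌈243/152⌉ − ⌈170/152⌉ = 2 − 2 = 0
n=2: ⌈(3·73+97)/152⌉ − ⌈(2·73+97)/152⌉ = ⌈316/152⌉ − ⌈243/152⌉ = 3 − 2 = 1
n=3: ⌈(4·73+97)/152⌉ − ⌈(3·73+97)/152⌉ = ⌈389/152⌉ − ⌈316/152⌉ = 3 − 3 = 0
n=4: ⌈(5·73+97)/152⌉ − ⌈(4·73+97)/152⌉ = ⌈462/152⌉ − ⌈389/152⌉ = 4 − 3 = 1
n=5: ⌈(6·73+97)/152⌉ − ⌈(5·73+97)/152⌉ = ⌈535/152⌉ − ⌈462/152⌉ = 4 − 4 = 0
n=6: ⌈(7·73+97)/152⌉ − ⌈(6·73+97)/152⌉ = ⌈608/152⌉ − ⌈535/152⌉ = 4 − 4 = 0
n=7: ⌈(8·73+97)/152⌉ − ⌈(7·73+97)/152⌉ = ⌈681/152⌉ − ⌈608/152⌉ = 5 − 4 = 1
n=8: ⌈(9·73+97)/152⌉ − ⌈(8·73+97)/152⌉ = ⌈754/152⌉ − ⌈681/152⌉ = 5 − 5 = 0
n=9: ⌈(10·73+97)/152⌉ − ⌈(9·73+97)/152⌉ = ⌈827/152⌉ − ⌈754/152⌉ = 6 − 5 = 1
n=10: ⌈(11·73+97)/152⌉ − ⌈(10·73+97)/152⌉ = ⌈900/152⌉ − ⌈827/152⌉ = 6 − 6 = 0
n=11: ⌈(12·73+97)/152⌉ − ⌈(11·73+97)/152⌉ = ⌈973/152⌉ − ⌈900/152⌉ = 7 − 6 = 1
n=12: ⌈(13·73+97)/152⌉ − ⌈(12·73+97)/152⌉ = ⌈1046/152⌉ − ⌈973/152⌉ = 7 − 7 = 0
n=13: ⌈(14·73+97)/152⌉ − ⌈(13·73+97)/152⌉ = ⌈1119/152⌉ − ⌈1046/152⌉ = 8 − 7 = 1
n=14: ⌈(15·73+97)/152⌉ − ⌈(14·73+97)/152⌉ = ⌈1192/152⌉ − ⌈1119/152⌉ = 8 − 8 = 0
n=15: ⌈(16·73+97)/152⌉ − ⌈(15·73+97)/152⌉ = ⌈1265/152⌉ − ⌈1192/152⌉ = 9 − 8 = 1
n=16: ⌈(17·73+97)/152⌉ − ⌈(16·73+97)/152⌉ = ⌈1338/152⌉ − ⌈1265/152⌉ = 9 − 9 = 0
n=17: ⌈(18·73+97)/152⌉ − ⌈(17·73+97)/152⌉ = ⌈1411/152⌉ − ⌈1338/152⌉ = 10 − 9 = 1
n=18: ⌈(19·73+97)/152⌉ − ⌈(18·73+97)/152⌉ = ⌈1484/152⌉ − ⌈1411/152⌉ = 10 − 10 = 0
n=19: ⌈(20·73+97)/152⌉ − ⌈(19·73+97)/152⌉ = ⌈1557/152⌉ − ⌈1484/152⌉ = 11 − 10 = 1
n=20: ⌈(21·73+97)/152⌉ − ⌈(20·73+97)/152⌉ = ⌈1630/152⌉ − ⌈1557/152⌉ = 11 − 11 = 0
n=21: ⌈(22·73+97)/152⌉ − ⌈(21·73+97)/152⌉ = ⌈1703/152⌉ − ⌈1630/152⌉ = 12 − 11 = 1
n=22: ⌈(23·73+97)/152⌉ − ⌈(22·73+97)/152⌉ = ⌈1776/152⌉ − ⌈1703/152⌉ = 12 − 12 = 0
n=23: ⌈(24·73+97)/152⌉ − ⌈(23·73+97)/152⌉ = ⌈1849/152⌉ − ⌈1776/152⌉ = 13 − 12 = 1
n=24: ⌈(25·73+97)/152⌉ − ⌈(24·73+97)/152⌉ = ⌈1922/152⌉ − ⌈1849/152⌉ = 13 − 13 = 0
n=25: ⌈(26·73+97)/152⌉ − ⌈(25·73+97)/152⌉ = ⌈1995/152⌉ − ⌈1922/152⌉ = 14 − 13 = 1
n=26: ⌈(27·73+97)/152⌉ − ⌈(26·73+97)/152⌉ = ⌈2068/152⌉ − ⌈1995/152⌉ = 14 − 14 = 0
n=27: ⌈(28·73+97)/152⌉ − ⌈(27·73+97)/152⌉ = ⌈2141/152⌉ − ⌈2068/152⌉ = 15 − 14 = 1
n=28: ⌈(29·73+97)/152⌉ − ⌈(28·73+97)/152⌉ = ⌈2214/152⌉ − ⌈2141/152⌉ = 15 − 15 = 0
n=29: ⌈(30·73+97)/152⌉ − ⌈(29·73+97)/152⌉ = ⌈2287/152⌉ − ⌈2214/152⌉ = 16 − 15 = 1
n=30: ⌈(31·73+97)/152⌉ − ⌈(30·73+97)/152⌉ = ⌈2360/152⌉ − ⌈2287/152⌉ = 16 − 16 = 0
n=31: ⌈(32·73+97)/152⌉ − ⌈(31·73+97)/152⌉ = ⌈2433/152⌉ − ⌈2360/152⌉ = 17 − 16 = 1
n=32: ⌈(33·73+97)/152⌉ − ⌈(32·73+97)/152⌉ = ⌈2506/152⌉ − ⌈2433/152⌉ = 17 − 17 = 0
n=33: ⌈(34·73+97)/152⌉ − ⌈(33·73+97)/152⌉ = ⌈2579/152⌉ − ⌈2506/152⌉ = 17 − 17 = 0
n=34: ⌈(35·73+97)/152⌉ − ⌈(34·73+97)/152⌉ = ⌈2652/152⌉ − ⌈2579/152⌉ = 18 − 17 = 1
n=35: ⌈(36·73+97)/152⌉ − ⌈(35·73+97)/152⌉ = ⌈2725/152⌉ − ⌈2652/152⌉ = 18 − 18 = 0
n=36: ⌈(37·73+97)/152⌉ − ⌈(36·73+97)/152⌉ = ⌈2798/152⌉ − ⌈2725/152⌉ = 19 − 18 = 1
n=37: ⌈(38·73+97)/152⌉ − ⌈(37·73+97)/152⌉ = ⌈2871/152⌉ − ⌈2798/152⌉ = 19 − 19 = 0
n=38: ⌈(39·73+97)/152⌉ − ⌈(38·73+97)/152⌉ = ⌈2944/152⌉ − ⌈2871/152⌉ = 20 − 19 = 1
n=39: ⌈(40·73+97)/152⌉ − ⌈(39·73+97)/152⌉ = ⌈3017/152⌉ − ⌈2944/152⌉ = 20 − 20 = 0
n=40: ⌈(41·73+97)/152⌉ − ⌈(40·73+97)/152⌉ = ⌈3090/152⌉ − ⌈3017/152⌉ = 21 − 20 = 1
n=41: ⌈(42·73+97)/152⌉ − ⌈(41·73+97)/152⌉ = ⌈3163/152⌉ − ⌈3090/152⌉ = 21 − 21 = 0
n=42: ⌈(43·73+97)/152⌉ − ⌈(42·73+97)/152⌉ = ⌈3236/152⌉ − ⌈3163/152⌉ = 22 − 21 = 1
n=43: ⌈(44·73+97)/152⌉ − ⌈(43·73+97)/152⌉ = ⌈3309/152⌉ − ⌈3236/152⌉ = 22 − 22 = 0
n=44: ⌈(45·73+97)/152⌉ − ⌈(44·73+97)/152⌉ = ⌈3382/152⌉ − ⌈3309/152⌉ = 23 − 22 = 1
n=45: ⌈(46·73+97)/152⌉ − ⌈(45·73+97)/152⌉ = ⌈3455/152⌉ − ⌈3382/152⌉ = 23 − 23 = 0
n=46: ⌈(47·73+97)/152⌉ − ⌈(46·73+97)/152⌉ = ⌈3528/152⌉ − ⌈3455/152⌉ = 24 − 23 = 1
n=47: ⌈(48·73+97)/152⌉ − ⌈(47·73+97)/152⌉ = ⌈3601/152⌉ − ⌈3528/152⌉ = 24 − 24 = 0
n=48: ⌈(49·73+97)/152⌉ − ⌈(48·73+97)/152⌉ = ⌈3674/152⌉ − ⌈3601/152⌉ = 25 − 24 = 1
n=49: ⌈(50·73+97)/152⌉ − ⌈(49·73+97)/152⌉ = ⌈3747/152⌉ − ⌈3674/152⌉ = 25 − 25 = 0
n=50: ⌈(51·73+97)/152⌉ − ⌈(50·73+97)/152⌉ = ⌈3820/152⌉ − ⌈3747/152⌉ = 26 − 25 = 1
n=51: ⌈(52·73+97)/152⌉ − ⌈(51·73+97)/152⌉ = ⌈3893/152⌉ − ⌈3820/152⌉ = 26 − 26 = 0
n=52: ⌈(53·73+97)/152⌉ − ⌈(52·73+97)/152⌉ = ⌈3966/152⌉ − ⌈3893/152⌉ = 27 − 26 = 1
n=53: ⌈(54·73+97)/152⌉ − ⌈(53·73+97)/152⌉ = ⌈4039/152⌉ − ⌈3966/152⌉ = 27 − 27 = 0
n=54: ⌈(55·73+97)/152⌉ − ⌈(54·73+97)/152⌉ = ⌈4112/152⌉ − ⌈4039/152⌉ = 28 − 27 = 1
n=55: ⌈(56·73+97)/152⌉ − ⌈(55·73+97)/152⌉ = ⌈4185/152⌉ − ⌈4112/152⌉ = 28 − 28 = 0
n=56: ⌈(57·73+97)/152⌉ − ⌈(56·73+97)/152⌉ = ⌈4258/152⌉ − ⌈4185/152⌉ = 29 − 28 = 1
n=57: ⌈(58·73+97)/152⌉ − ⌈(57·73+97)/152⌉ = ⌈4331/152⌉ − ⌈4258/152⌉ = 29 − 29 = 0
n=58: ⌈(59·73+97)/152⌉ − ⌈(58·73+97)/152⌉ = ⌈4404/152⌉ − ⌈4331/152⌉ = 29 − 29 = 0
n=59: ⌈(60·73+97)/152⌉ − ⌈(59·73+97)/152⌉ = ⌈4477/152⌉ − ⌈4404/152⌉ = 30 − 29 = 1
n=60: ⌈(61·73+97)/152⌉ − ⌈(60·73+97)/152⌉ = ⌈4550/152⌉ − ⌈4477/152⌉ = 30 − 30 = 0
n=61: ⌈(62·73+97)/152⌉ − ⌈(61·73+97)/152⌉ = ⌈4623/152⌉ − ⌈4550/152⌉ = 31 − 30 = 1
n=62: ⌈(63·73+97)/152⌉ − ⌈(62·73+97)/152⌉ = ⌈4696/152⌉ − ⌈4623/152⌉ = 31 − 31 = 0
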